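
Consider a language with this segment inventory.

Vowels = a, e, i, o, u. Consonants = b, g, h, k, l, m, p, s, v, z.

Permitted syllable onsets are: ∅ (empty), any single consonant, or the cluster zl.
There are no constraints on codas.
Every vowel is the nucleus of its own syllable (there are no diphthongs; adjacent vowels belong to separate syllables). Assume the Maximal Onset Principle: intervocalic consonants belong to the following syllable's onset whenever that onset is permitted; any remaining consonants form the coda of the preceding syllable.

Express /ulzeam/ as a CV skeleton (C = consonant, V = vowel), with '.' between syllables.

The vowels are u, e, a — 3 nuclei, so 3 syllables.
/u…e/ gap (V1→V2): /lz/; trying suffixes from longest down, /z/ is the first permitted one, so coda /l/ | onset /z/.
/e…a/ gap (V2→V3): hiatus — the boundary sits between the two vowels.
So the parse is ul.ze.am.
Mapping each syllable to C/V: /ul/ → VC, /ze/ → CV, /am/ → VC.

VC.CV.VC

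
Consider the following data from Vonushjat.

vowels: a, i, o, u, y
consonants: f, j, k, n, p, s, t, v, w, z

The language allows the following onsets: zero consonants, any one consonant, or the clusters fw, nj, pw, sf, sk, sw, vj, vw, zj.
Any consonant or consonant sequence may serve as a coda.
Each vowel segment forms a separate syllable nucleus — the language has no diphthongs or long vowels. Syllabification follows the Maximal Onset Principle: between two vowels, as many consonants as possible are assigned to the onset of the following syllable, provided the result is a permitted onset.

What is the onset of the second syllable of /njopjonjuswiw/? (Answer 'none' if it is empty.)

j

The vowels are o, o, u, i — 4 nuclei, so 4 syllables.
Between /o/ (V1) and /o/ (V2): cluster /pj/ — the longest permitted-onset suffix is /j/; onset = /j/, preceding coda = /p/.
Between /o/ (V2) and /u/ (V3): cluster /nj/ — /nj/ is itself a permitted onset, so the whole cluster goes right; preceding coda = ∅.
Between /u/ (V3) and /i/ (V4): /sw/ is a licit onset in full, so it all attaches to the next syllable.
Result: njop.jo.nju.swiw.
Syllable 2 is /jo/: onset /j/, nucleus /o/, coda ∅.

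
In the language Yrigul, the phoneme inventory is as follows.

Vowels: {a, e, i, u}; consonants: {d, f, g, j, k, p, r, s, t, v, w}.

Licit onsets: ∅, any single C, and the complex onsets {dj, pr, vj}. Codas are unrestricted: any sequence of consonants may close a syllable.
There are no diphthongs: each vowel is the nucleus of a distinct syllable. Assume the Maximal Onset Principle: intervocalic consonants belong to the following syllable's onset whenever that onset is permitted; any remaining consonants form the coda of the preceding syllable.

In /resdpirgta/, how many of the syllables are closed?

The vowels are e, i, a — 3 nuclei, so 3 syllables.
Between /e/ (V1) and /i/ (V2): /sdp/; trying suffixes from longest down, /p/ is the first permitted one, so coda /sd/ | onset /p/.
Between /i/ (V2) and /a/ (V3): /rgt/ — longest licit onset from the right is /t/, leaving /rg/ as coda.
Syllabification: resd.pirg.ta.
Classifying each syllable: /resd/ (closed), /pirg/ (closed), /ta/ (open).
Closed syllables: 2.

2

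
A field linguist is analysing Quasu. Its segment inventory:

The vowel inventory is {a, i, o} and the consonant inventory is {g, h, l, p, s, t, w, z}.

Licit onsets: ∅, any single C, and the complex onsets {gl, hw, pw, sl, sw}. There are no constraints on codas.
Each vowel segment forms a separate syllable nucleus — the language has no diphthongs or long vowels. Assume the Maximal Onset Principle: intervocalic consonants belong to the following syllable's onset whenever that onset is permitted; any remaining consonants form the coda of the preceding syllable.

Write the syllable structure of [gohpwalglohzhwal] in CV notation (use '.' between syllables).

Nuclei (vowels): o, a, o, a → 4 syllables.
V1 /o/ – V2 /a/: cluster /hpw/ — the longest permitted-onset suffix is /pw/; onset = /pw/, preceding coda = /h/.
V2 /a/ – V3 /o/: cluster /lgl/ — the longest permitted-onset suffix is /gl/; onset = /gl/, preceding coda = /l/.
V3 /o/ – V4 /a/: cluster /hzhw/ — the longest permitted-onset suffix is /hw/; onset = /hw/, preceding coda = /hz/.
Syllabification: goh.pwal.glohz.hwal.
Mapping each syllable to C/V: /goh/ → CVC, /pwal/ → CCVC, /glohz/ → CCVCC, /hwal/ → CCVC.

CVC.CCVC.CCVCC.CCVC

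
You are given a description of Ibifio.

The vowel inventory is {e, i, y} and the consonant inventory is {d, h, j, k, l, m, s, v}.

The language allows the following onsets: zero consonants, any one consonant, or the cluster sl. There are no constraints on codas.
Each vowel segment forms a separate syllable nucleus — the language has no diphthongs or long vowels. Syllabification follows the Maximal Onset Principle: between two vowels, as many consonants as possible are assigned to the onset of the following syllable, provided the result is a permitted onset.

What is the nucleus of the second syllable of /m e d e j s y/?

Nuclei (vowels): e, e, y → 3 syllables.
The second nucleus (vowel 2 from the left) is /e/.

e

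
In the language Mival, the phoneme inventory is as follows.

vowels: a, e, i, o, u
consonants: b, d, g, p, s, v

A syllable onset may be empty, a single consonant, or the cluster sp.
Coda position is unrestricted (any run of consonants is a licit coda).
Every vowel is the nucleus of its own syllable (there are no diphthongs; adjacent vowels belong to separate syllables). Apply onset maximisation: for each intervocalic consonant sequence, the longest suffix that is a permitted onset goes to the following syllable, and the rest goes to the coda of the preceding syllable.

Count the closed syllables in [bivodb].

Vowels present: i, o; each is a nucleus, giving 2 syllables.
σ1/σ2 boundary: /v/ → onset of the next syllable (single consonants are always licit onsets).
Result: bi.vodb.
Classifying each syllable: /bi/ (open), /vodb/ (closed).
Closed syllables: 1.

1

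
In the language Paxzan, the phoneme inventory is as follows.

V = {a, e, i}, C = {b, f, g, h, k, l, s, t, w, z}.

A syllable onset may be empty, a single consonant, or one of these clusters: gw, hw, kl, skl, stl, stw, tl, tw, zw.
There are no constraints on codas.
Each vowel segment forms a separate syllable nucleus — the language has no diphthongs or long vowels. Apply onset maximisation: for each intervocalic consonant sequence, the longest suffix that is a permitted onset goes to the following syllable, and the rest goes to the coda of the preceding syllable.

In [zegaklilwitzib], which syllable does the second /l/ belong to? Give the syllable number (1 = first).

Nuclei (vowels): e, a, i, i, i → 5 syllables.
/e…a/ gap (V1→V2): /g/ is a single consonant, so it becomes the next onset.
/a…i/ gap (V2→V3): cluster /kl/ — /kl/ is itself a permitted onset, so the whole cluster goes right; preceding coda = ∅.
/i…i/ gap (V3→V4): /lw/; trying suffixes from longest down, /w/ is the first permitted one, so coda /l/ | onset /w/.
/i…i/ gap (V4→V5): /tz/ splits as /t/ + /z/ (/z/ is the longest suffix that is a licit onset).
Putting it together: ze.ga.klil.wit.zib.
The second /l/ is in the coda of syllable 3 (/klil/).

3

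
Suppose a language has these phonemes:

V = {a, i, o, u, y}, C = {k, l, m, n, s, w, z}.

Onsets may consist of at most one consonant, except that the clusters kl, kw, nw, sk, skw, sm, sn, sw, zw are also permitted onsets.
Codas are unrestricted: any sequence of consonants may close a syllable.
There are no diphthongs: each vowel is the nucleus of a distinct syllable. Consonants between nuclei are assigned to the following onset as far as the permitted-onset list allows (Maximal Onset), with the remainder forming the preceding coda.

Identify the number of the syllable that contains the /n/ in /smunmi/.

The vowels are u, i — 2 nuclei, so 2 syllables.
/u…i/ gap (V1→V2): /nm/ splits as /n/ + /m/ (/m/ is the longest suffix that is a licit onset).
Syllabification: smun.mi.
The /n/ is in the coda of syllable 1 (/smun/).

1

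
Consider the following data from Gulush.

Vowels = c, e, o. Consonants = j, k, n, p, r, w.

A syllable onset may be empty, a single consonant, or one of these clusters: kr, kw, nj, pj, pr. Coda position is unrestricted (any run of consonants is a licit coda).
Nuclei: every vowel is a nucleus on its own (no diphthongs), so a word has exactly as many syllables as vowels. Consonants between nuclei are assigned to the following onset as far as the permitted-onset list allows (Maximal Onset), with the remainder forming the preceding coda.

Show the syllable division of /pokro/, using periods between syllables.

po.kro

Nuclei (vowels): o, o → 2 syllables.
V1 /o/ – V2 /o/: /kr/ — entire cluster is a permitted onset → onset /kr/, coda ∅.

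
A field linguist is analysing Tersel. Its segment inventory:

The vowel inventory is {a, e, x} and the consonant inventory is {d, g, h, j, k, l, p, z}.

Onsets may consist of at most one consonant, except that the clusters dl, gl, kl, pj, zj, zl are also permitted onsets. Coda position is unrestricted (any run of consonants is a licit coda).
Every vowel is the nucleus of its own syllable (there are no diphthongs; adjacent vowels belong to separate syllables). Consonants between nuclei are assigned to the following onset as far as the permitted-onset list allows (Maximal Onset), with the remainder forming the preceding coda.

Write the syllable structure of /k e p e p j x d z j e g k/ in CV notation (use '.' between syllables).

CV.CV.CCVC.CCVCC

The vowels are e, e, x, e — 4 nuclei, so 4 syllables.
σ1/σ2 boundary: /p/ → onset of the next syllable (single consonants are always licit onsets).
σ2/σ3 boundary: cluster /pj/ — /pj/ is itself a permitted onset, so the whole cluster goes right; preceding coda = ∅.
σ3/σ4 boundary: /dzj/ — longest licit onset from the right is /zj/, leaving /d/ as coda.
Putting it together: ke.pe.pjxd.zjegk.
Mapping each syllable to C/V: /ke/ → CV, /pe/ → CV, /pjxd/ → CCVC, /zjegk/ → CCVCC.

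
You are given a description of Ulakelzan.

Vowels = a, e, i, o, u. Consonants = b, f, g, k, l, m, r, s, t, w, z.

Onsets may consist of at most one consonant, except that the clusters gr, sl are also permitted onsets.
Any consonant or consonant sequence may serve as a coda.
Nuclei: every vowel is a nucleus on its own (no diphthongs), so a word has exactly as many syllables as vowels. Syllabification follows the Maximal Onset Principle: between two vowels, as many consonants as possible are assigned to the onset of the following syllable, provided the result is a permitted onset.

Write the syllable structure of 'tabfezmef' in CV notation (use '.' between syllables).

CVC.CVC.CVC

Vowels present: a, e, e; each is a nucleus, giving 3 syllables.
Between /a/ (V1) and /e/ (V2): cluster /bf/ — the longest permitted-onset suffix is /f/; onset = /f/, preceding coda = /b/.
Between /e/ (V2) and /e/ (V3): cluster /zm/ — the longest permitted-onset suffix is /m/; onset = /m/, preceding coda = /z/.
Syllabification: tab.fez.mef.
Mapping each syllable to C/V: /tab/ → CVC, /fez/ → CVC, /mef/ → CVC.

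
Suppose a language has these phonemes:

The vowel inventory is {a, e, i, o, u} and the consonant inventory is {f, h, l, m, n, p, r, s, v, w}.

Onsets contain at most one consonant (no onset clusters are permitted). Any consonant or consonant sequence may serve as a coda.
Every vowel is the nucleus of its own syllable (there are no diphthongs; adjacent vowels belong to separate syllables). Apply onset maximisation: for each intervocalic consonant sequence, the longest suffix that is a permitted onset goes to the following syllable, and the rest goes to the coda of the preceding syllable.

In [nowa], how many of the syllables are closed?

0

The vowels are o, a — 2 nuclei, so 2 syllables.
Between /o/ (V1) and /a/ (V2): /w/ is a single consonant, so it becomes the next onset.
Putting it together: no.wa.
Classifying each syllable: /no/ (open), /wa/ (open).
Closed syllables: 0.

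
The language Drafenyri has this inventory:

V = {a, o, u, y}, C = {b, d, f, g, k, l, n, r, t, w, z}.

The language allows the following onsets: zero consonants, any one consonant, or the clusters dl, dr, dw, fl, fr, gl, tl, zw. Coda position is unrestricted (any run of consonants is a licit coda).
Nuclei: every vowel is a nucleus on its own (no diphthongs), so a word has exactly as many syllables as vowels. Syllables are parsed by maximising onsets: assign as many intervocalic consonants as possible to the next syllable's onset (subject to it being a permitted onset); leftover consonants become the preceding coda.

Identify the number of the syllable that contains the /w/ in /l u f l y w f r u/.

The vowels are u, y, u — 3 nuclei, so 3 syllables.
σ1/σ2 boundary: /fl/ is a licit onset in full, so it all attaches to the next syllable.
σ2/σ3 boundary: cluster /wfr/ — the longest permitted-onset suffix is /fr/; onset = /fr/, preceding coda = /w/.
So the parse is lu.flyw.fru.
The /w/ is in the coda of syllable 2 (/flyw/).

2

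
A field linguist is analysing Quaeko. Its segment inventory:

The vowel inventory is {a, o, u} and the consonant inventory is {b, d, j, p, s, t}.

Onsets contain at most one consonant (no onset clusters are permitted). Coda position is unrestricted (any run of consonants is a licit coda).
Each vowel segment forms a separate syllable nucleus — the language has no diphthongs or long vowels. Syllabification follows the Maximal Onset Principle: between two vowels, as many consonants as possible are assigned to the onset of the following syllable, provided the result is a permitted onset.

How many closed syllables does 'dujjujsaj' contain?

Vowels present: u, u, a; each is a nucleus, giving 3 syllables.
σ1/σ2 boundary: /jj/ — longest licit onset from the right is /j/, leaving /j/ as coda.
σ2/σ3 boundary: /js/ — longest licit onset from the right is /s/, leaving /j/ as coda.
Syllabification: duj.juj.saj.
Classifying each syllable: /duj/ (closed), /juj/ (closed), /saj/ (closed).
Closed syllables: 3.

3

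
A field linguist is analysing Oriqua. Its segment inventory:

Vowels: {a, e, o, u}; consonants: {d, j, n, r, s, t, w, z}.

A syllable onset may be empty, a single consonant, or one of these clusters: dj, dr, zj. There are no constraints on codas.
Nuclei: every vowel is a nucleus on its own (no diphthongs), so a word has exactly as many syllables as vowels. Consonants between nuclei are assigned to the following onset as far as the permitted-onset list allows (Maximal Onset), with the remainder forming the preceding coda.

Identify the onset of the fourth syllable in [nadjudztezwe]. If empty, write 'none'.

w

The vowels are a, u, e, e — 4 nuclei, so 4 syllables.
σ1/σ2 boundary: /dj/ — entire cluster is a permitted onset → onset /dj/, coda ∅.
σ2/σ3 boundary: /dzt/; trying suffixes from longest down, /t/ is the first permitted one, so coda /dz/ | onset /t/.
σ3/σ4 boundary: cluster /zw/ — the longest permitted-onset suffix is /w/; onset = /w/, preceding coda = /z/.
So the parse is na.djudz.tez.we.
Syllable 4 is /we/: onset /w/, nucleus /e/, coda ∅.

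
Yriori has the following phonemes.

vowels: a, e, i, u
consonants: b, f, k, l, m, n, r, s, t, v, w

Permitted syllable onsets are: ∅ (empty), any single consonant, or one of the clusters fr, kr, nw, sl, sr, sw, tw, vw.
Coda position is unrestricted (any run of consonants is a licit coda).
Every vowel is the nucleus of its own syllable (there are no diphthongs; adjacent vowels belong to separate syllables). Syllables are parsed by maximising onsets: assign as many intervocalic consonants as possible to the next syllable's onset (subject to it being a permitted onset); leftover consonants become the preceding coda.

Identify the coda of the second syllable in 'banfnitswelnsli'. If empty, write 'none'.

Nuclei (vowels): a, i, e, i → 4 syllables.
/a…i/ gap (V1→V2): /nfn/ splits as /nf/ + /n/ (/n/ is the longest suffix that is a licit onset).
/i…e/ gap (V2→V3): /tsw/ splits as /t/ + /sw/ (/sw/ is the longest suffix that is a licit onset).
/e…i/ gap (V3→V4): /lnsl/ splits as /ln/ + /sl/ (/sl/ is the longest suffix that is a licit onset).
So the parse is banf.nit.sweln.sli.
Syllable 2 is /nit/: onset /n/, nucleus /i/, coda /t/.

t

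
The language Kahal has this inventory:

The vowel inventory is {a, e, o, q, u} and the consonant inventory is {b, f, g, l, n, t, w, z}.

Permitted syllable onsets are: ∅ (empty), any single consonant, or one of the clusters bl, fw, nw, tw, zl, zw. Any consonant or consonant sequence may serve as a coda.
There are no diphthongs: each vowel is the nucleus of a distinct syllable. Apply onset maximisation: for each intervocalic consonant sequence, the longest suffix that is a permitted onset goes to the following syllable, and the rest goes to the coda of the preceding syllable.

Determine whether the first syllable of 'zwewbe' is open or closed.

Nuclei (vowels): e, e → 2 syllables.
σ1/σ2 boundary: /wb/ — longest licit onset from the right is /b/, leaving /w/ as coda.
Syllabification: zwew.be.
Syllable 1 is /zwew/ with coda /w/, so it is closed.

closed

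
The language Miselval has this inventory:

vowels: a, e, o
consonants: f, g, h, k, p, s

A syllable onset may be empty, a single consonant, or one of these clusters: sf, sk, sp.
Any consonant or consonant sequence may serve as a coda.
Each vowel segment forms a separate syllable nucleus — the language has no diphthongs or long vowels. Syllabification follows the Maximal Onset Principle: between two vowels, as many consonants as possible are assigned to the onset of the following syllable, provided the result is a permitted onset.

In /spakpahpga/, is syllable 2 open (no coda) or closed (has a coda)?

closed

Vowels present: a, a, a; each is a nucleus, giving 3 syllables.
Between /a/ (V1) and /a/ (V2): /kp/ — longest licit onset from the right is /p/, leaving /k/ as coda.
Between /a/ (V2) and /a/ (V3): /hpg/ splits as /hp/ + /g/ (/g/ is the longest suffix that is a licit onset).
Result: spak.pahp.ga.
Syllable 2 is /pahp/ with coda /hp/, so it is closed.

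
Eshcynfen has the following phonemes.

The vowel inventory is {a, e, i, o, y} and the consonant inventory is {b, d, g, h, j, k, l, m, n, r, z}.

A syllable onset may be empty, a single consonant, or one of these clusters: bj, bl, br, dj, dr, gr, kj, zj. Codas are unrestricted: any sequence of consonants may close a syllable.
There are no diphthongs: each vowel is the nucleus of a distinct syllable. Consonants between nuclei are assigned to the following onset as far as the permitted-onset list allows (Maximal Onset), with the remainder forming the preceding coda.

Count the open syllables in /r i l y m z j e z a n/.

Nuclei (vowels): i, y, e, a → 4 syllables.
V1 /i/ – V2 /y/: just /l/ — single C goes to the following onset.
V2 /y/ – V3 /e/: /mzj/ — longest licit onset from the right is /zj/, leaving /m/ as coda.
V3 /e/ – V4 /a/: /z/ → onset of the next syllable (single consonants are always licit onsets).
Putting it together: ri.lym.zje.zan.
Classifying each syllable: /ri/ (open), /lym/ (closed), /zje/ (open), /zan/ (closed).
Open syllables: 2.

2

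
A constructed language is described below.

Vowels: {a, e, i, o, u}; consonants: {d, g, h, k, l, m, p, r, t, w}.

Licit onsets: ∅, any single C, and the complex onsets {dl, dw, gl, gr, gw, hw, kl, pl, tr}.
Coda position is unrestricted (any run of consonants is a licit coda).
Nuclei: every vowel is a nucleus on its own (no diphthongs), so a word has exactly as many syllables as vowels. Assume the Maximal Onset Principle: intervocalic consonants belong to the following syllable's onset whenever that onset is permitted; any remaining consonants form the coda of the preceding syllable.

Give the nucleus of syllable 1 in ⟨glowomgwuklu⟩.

o

The vowels are o, o, u, u — 4 nuclei, so 4 syllables.
The first nucleus (vowel 1 from the left) is /o/.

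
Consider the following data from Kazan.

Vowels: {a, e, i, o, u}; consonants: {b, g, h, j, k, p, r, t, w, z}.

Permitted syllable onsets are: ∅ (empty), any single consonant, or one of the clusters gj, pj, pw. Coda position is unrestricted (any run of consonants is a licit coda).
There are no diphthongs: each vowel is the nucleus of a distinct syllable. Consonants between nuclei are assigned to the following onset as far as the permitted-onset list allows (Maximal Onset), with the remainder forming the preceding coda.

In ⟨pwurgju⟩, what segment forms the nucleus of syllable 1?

Nuclei (vowels): u, u → 2 syllables.
The first nucleus (vowel 1 from the left) is /u/.

u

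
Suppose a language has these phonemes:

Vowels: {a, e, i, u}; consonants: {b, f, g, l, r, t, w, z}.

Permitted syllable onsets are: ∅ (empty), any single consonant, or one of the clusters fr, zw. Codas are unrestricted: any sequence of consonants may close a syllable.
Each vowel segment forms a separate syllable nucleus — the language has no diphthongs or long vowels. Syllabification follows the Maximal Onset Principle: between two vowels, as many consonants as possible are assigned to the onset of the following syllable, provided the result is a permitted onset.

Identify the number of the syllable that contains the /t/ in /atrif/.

1

The vowels are a, i — 2 nuclei, so 2 syllables.
σ1/σ2 boundary: /tr/; trying suffixes from longest down, /r/ is the first permitted one, so coda /t/ | onset /r/.
Syllabification: at.rif.
The /t/ is in the coda of syllable 1 (/at/).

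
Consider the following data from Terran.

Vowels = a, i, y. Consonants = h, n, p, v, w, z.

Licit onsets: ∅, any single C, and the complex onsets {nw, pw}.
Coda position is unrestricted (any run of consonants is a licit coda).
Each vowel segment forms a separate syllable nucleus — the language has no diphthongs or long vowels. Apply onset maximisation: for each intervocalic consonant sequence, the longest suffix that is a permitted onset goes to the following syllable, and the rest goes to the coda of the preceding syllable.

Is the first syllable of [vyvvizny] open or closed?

closed

Nuclei (vowels): y, i, y → 3 syllables.
V1 /y/ – V2 /i/: /vv/; trying suffixes from longest down, /v/ is the first permitted one, so coda /v/ | onset /v/.
V2 /i/ – V3 /y/: /zn/ — longest licit onset from the right is /n/, leaving /z/ as coda.
Putting it together: vyv.viz.ny.
Syllable 1 is /vyv/ with coda /v/, so it is closed.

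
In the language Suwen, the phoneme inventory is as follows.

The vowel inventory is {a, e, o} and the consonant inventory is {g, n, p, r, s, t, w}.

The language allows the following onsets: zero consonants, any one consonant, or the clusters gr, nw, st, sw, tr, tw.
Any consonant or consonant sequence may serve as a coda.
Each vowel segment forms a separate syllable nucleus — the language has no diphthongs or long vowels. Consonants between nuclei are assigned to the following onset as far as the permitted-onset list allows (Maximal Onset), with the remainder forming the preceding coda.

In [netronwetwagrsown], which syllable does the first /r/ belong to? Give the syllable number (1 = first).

2

The vowels are e, o, e, a, o — 5 nuclei, so 5 syllables.
V1 /e/ – V2 /o/: cluster /tr/ — /tr/ is itself a permitted onset, so the whole cluster goes right; preceding coda = ∅.
V2 /o/ – V3 /e/: /nw/ — entire cluster is a permitted onset → onset /nw/, coda ∅.
V3 /e/ – V4 /a/: cluster /tw/ — /tw/ is itself a permitted onset, so the whole cluster goes right; preceding coda = ∅.
V4 /a/ – V5 /o/: cluster /grs/ — the longest permitted-onset suffix is /s/; onset = /s/, preceding coda = /gr/.
Putting it together: ne.tro.nwe.twagr.sown.
The first /r/ is in the onset of syllable 2 (/tro/).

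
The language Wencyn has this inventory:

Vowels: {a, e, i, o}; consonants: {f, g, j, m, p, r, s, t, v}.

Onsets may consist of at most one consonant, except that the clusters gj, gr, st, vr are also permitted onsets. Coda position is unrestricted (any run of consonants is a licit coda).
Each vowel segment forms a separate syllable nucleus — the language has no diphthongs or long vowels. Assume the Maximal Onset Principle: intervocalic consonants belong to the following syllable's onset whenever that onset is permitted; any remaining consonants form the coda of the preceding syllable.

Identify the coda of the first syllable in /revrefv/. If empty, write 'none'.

none

The vowels are e, e — 2 nuclei, so 2 syllables.
σ1/σ2 boundary: /vr/ — entire cluster is a permitted onset → onset /vr/, coda ∅.
Putting it together: re.vrefv.
Syllable 1 is /re/: onset /r/, nucleus /e/, coda ∅.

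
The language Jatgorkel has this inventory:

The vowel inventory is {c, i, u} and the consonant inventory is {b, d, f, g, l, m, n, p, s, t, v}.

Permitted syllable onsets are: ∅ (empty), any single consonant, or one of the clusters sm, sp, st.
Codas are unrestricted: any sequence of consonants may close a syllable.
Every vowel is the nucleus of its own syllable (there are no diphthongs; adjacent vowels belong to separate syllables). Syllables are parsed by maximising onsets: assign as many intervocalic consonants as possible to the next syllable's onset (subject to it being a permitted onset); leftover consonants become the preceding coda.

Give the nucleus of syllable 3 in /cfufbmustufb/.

Nuclei (vowels): c, u, u, u → 4 syllables.
The third nucleus (vowel 3 from the left) is /u/.

u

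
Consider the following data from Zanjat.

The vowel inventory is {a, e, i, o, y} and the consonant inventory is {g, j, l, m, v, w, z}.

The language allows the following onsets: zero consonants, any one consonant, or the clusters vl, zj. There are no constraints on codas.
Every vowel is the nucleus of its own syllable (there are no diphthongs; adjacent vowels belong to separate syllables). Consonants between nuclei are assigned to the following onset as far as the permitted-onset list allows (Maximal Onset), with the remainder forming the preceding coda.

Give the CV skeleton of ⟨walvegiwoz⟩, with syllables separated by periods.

Nuclei (vowels): a, e, i, o → 4 syllables.
V1 /a/ – V2 /e/: /lv/ splits as /l/ + /v/ (/v/ is the longest suffix that is a licit onset).
V2 /e/ – V3 /i/: /g/ is a single consonant, so it becomes the next onset.
V3 /i/ – V4 /o/: /w/ is a single consonant, so it becomes the next onset.
Putting it together: wal.ve.gi.woz.
Mapping each syllable to C/V: /wal/ → CVC, /ve/ → CV, /gi/ → CV, /woz/ → CVC.

CVC.CV.CV.CVC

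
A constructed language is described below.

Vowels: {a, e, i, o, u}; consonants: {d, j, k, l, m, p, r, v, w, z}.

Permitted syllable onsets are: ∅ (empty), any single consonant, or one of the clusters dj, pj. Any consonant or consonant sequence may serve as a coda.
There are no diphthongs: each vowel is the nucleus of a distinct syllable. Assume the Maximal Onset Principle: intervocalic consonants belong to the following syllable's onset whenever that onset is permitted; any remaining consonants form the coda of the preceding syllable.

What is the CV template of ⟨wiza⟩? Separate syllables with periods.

Vowels present: i, a; each is a nucleus, giving 2 syllables.
V1 /i/ – V2 /a/: /z/ is a single consonant, so it becomes the next onset.
Syllabification: wi.za.
Mapping each syllable to C/V: /wi/ → CV, /za/ → CV.

CV.CV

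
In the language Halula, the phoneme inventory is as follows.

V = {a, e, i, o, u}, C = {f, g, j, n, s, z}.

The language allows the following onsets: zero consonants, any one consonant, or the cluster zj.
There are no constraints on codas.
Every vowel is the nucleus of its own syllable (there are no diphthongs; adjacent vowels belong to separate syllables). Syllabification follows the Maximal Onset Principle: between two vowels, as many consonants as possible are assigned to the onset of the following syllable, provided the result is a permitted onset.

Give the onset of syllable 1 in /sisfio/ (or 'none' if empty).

s

Nuclei (vowels): i, i, o → 3 syllables.
Between /i/ (V1) and /i/ (V2): /sf/; trying suffixes from longest down, /f/ is the first permitted one, so coda /s/ | onset /f/.
Between /i/ (V2) and /o/ (V3): hiatus — the boundary sits between the two vowels.
Putting it together: sis.fi.o.
Syllable 1 is /sis/: onset /s/, nucleus /i/, coda /s/.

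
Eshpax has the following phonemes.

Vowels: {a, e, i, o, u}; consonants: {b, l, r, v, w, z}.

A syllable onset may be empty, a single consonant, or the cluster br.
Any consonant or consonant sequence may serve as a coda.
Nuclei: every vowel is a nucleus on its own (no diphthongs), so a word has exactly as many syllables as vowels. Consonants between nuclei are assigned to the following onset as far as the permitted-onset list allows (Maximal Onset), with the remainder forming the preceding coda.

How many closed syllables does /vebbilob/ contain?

2

The vowels are e, i, o — 3 nuclei, so 3 syllables.
/e…i/ gap (V1→V2): /bb/; trying suffixes from longest down, /b/ is the first permitted one, so coda /b/ | onset /b/.
/i…o/ gap (V2→V3): just /l/ — single C goes to the following onset.
Result: veb.bi.lob.
Classifying each syllable: /veb/ (closed), /bi/ (open), /lob/ (closed).
Closed syllables: 2.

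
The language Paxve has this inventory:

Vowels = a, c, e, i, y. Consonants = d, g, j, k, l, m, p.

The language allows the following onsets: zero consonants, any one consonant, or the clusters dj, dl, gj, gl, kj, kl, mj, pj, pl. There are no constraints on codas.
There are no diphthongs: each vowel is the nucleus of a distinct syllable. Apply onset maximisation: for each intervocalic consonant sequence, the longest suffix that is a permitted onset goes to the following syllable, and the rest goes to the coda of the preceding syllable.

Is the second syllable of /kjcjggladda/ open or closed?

Vowels present: c, a, a; each is a nucleus, giving 3 syllables.
V1 /c/ – V2 /a/: /jggl/; trying suffixes from longest down, /gl/ is the first permitted one, so coda /jg/ | onset /gl/.
V2 /a/ – V3 /a/: /dd/ — longest licit onset from the right is /d/, leaving /d/ as coda.
So the parse is kjcjg.glad.da.
Syllable 2 is /glad/ with coda /d/, so it is closed.

closed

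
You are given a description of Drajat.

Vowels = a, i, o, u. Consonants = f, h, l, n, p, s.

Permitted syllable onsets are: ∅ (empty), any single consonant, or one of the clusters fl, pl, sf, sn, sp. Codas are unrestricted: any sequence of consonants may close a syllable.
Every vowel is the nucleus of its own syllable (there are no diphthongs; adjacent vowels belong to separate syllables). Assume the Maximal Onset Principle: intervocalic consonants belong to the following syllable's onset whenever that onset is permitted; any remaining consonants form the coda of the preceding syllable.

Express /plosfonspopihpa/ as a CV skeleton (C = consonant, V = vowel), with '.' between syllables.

CCV.CCVC.CCV.CVC.CV

Nuclei (vowels): o, o, o, i, a → 5 syllables.
V1 /o/ – V2 /o/: cluster /sf/ — /sf/ is itself a permitted onset, so the whole cluster goes right; preceding coda = ∅.
V2 /o/ – V3 /o/: /nsp/; trying suffixes from longest down, /sp/ is the first permitted one, so coda /n/ | onset /sp/.
V3 /o/ – V4 /i/: /p/ is a single consonant, so it becomes the next onset.
V4 /i/ – V5 /a/: cluster /hp/ — the longest permitted-onset suffix is /p/; onset = /p/, preceding coda = /h/.
Putting it together: plo.sfon.spo.pih.pa.
Mapping each syllable to C/V: /plo/ → CCV, /sfon/ → CCVC, /spo/ → CCV, /pih/ → CVC, /pa/ → CV.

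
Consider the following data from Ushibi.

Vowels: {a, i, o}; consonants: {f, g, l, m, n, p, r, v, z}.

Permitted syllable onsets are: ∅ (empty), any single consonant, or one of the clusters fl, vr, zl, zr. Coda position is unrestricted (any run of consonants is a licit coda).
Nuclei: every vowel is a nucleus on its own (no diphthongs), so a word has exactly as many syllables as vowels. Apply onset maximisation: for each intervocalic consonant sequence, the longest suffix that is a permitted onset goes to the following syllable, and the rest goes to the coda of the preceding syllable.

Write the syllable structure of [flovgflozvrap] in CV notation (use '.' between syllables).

The vowels are o, o, a — 3 nuclei, so 3 syllables.
σ1/σ2 boundary: /vgfl/; trying suffixes from longest down, /fl/ is the first permitted one, so coda /vg/ | onset /fl/.
σ2/σ3 boundary: /zvr/ — longest licit onset from the right is /vr/, leaving /z/ as coda.
Syllabification: flovg.floz.vrap.
Mapping each syllable to C/V: /flovg/ → CCVCC, /floz/ → CCVC, /vrap/ → CCVC.

CCVCC.CCVC.CCVC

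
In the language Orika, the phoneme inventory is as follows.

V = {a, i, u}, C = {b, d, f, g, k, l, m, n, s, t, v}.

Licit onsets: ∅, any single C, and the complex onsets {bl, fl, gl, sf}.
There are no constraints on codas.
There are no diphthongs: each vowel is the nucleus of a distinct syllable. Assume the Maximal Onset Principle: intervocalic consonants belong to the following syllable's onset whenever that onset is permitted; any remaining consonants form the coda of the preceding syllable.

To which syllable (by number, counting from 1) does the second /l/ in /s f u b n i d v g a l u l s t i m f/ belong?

Vowels present: u, i, a, u, i; each is a nucleus, giving 5 syllables.
/u…i/ gap (V1→V2): cluster /bn/ — the longest permitted-onset suffix is /n/; onset = /n/, preceding coda = /b/.
/i…a/ gap (V2→V3): /dvg/; trying suffixes from longest down, /g/ is the first permitted one, so coda /dv/ | onset /g/.
/a…u/ gap (V3→V4): just /l/ — single C goes to the following onset.
/u…i/ gap (V4→V5): /lst/; trying suffixes from longest down, /t/ is the first permitted one, so coda /ls/ | onset /t/.
So the parse is sfub.nidv.ga.luls.timf.
The second /l/ is in the coda of syllable 4 (/luls/).

4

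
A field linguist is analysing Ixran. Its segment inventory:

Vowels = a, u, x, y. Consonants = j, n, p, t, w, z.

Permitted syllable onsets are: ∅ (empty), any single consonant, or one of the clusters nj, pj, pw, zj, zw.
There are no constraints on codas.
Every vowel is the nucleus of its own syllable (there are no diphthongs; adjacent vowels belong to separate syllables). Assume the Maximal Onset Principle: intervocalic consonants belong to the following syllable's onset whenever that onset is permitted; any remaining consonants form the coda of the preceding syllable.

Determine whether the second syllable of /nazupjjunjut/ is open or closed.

Vowels present: a, u, u, u; each is a nucleus, giving 4 syllables.
/a…u/ gap (V1→V2): /z/ is a single consonant, so it becomes the next onset.
/u…u/ gap (V2→V3): /pjj/ — longest licit onset from the right is /j/, leaving /pj/ as coda.
/u…u/ gap (V3→V4): /nj/ is a licit onset in full, so it all attaches to the next syllable.
Putting it together: na.zupj.ju.njut.
Syllable 2 is /zupj/ with coda /pj/, so it is closed.

closed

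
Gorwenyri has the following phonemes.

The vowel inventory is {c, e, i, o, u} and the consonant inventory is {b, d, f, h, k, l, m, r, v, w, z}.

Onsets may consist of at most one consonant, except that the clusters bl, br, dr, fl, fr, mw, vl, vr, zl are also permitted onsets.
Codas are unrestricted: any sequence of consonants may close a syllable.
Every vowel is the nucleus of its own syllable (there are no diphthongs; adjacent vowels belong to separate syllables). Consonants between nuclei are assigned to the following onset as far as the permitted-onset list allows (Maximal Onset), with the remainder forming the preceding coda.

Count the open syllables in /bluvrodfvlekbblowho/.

2

Nuclei (vowels): u, o, e, o, o → 5 syllables.
/u…o/ gap (V1→V2): /vr/ — entire cluster is a permitted onset → onset /vr/, coda ∅.
/o…e/ gap (V2→V3): /dfvl/ splits as /df/ + /vl/ (/vl/ is the longest suffix that is a licit onset).
/e…o/ gap (V3→V4): /kbbl/; trying suffixes from longest down, /bl/ is the first permitted one, so coda /kb/ | onset /bl/.
/o…o/ gap (V4→V5): /wh/; trying suffixes from longest down, /h/ is the first permitted one, so coda /w/ | onset /h/.
So the parse is blu.vrodf.vlekb.blow.ho.
Classifying each syllable: /blu/ (open), /vrodf/ (closed), /vlekb/ (closed), /blow/ (closed), /ho/ (open).
Open syllables: 2.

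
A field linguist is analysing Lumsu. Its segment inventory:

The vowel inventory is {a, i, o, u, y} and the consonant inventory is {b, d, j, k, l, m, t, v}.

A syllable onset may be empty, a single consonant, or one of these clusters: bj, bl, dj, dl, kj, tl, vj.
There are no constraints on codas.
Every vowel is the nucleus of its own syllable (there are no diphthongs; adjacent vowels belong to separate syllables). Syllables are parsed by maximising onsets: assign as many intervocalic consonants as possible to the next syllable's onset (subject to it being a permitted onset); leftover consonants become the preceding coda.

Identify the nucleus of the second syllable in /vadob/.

Vowels present: a, o; each is a nucleus, giving 2 syllables.
The second nucleus (vowel 2 from the left) is /o/.

o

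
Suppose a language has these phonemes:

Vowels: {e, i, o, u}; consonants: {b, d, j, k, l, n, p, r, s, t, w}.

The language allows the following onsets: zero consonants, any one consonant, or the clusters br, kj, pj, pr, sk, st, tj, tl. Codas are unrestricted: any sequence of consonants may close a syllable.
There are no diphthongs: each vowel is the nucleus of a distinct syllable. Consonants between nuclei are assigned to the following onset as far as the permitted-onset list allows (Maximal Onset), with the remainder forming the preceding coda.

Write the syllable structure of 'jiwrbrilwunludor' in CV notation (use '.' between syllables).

CVCC.CCVC.CVC.CV.CVC

Nuclei (vowels): i, i, u, u, o → 5 syllables.
V1 /i/ – V2 /i/: /wrbr/; trying suffixes from longest down, /br/ is the first permitted one, so coda /wr/ | onset /br/.
V2 /i/ – V3 /u/: /lw/; trying suffixes from longest down, /w/ is the first permitted one, so coda /l/ | onset /w/.
V3 /u/ – V4 /u/: cluster /nl/ — the longest permitted-onset suffix is /l/; onset = /l/, preceding coda = /n/.
V4 /u/ – V5 /o/: /d/ → onset of the next syllable (single consonants are always licit onsets).
Putting it together: jiwr.bril.wun.lu.dor.
Mapping each syllable to C/V: /jiwr/ → CVCC, /bril/ → CCVC, /wun/ → CVC, /lu/ → CV, /dor/ → CVC.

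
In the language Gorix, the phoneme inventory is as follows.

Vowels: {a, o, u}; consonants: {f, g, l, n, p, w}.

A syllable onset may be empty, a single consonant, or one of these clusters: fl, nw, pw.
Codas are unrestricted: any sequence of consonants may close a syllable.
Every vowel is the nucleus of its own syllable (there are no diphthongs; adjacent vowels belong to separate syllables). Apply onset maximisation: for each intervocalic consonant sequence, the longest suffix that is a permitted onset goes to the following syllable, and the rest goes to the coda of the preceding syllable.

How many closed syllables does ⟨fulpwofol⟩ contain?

Vowels present: u, o, o; each is a nucleus, giving 3 syllables.
σ1/σ2 boundary: /lpw/ splits as /l/ + /pw/ (/pw/ is the longest suffix that is a licit onset).
σ2/σ3 boundary: /f/ is a single consonant, so it becomes the next onset.
Putting it together: ful.pwo.fol.
Classifying each syllable: /ful/ (closed), /pwo/ (open), /fol/ (closed).
Closed syllables: 2.

2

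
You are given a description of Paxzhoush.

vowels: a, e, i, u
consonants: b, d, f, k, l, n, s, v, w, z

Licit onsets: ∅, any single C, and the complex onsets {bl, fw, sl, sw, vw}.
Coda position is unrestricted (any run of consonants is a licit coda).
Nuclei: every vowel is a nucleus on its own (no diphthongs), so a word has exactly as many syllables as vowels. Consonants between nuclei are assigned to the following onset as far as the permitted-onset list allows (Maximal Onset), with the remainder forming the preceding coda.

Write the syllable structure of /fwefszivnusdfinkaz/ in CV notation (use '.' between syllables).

Vowels present: e, i, u, i, a; each is a nucleus, giving 5 syllables.
Between /e/ (V1) and /i/ (V2): /fsz/ splits as /fs/ + /z/ (/z/ is the longest suffix that is a licit onset).
Between /i/ (V2) and /u/ (V3): /vn/ — longest licit onset from the right is /n/, leaving /v/ as coda.
Between /u/ (V3) and /i/ (V4): cluster /sdf/ — the longest permitted-onset suffix is /f/; onset = /f/, preceding coda = /sd/.
Between /i/ (V4) and /a/ (V5): cluster /nk/ — the longest permitted-onset suffix is /k/; onset = /k/, preceding coda = /n/.
So the parse is fwefs.ziv.nusd.fin.kaz.
Mapping each syllable to C/V: /fwefs/ → CCVCC, /ziv/ → CVC, /nusd/ → CVCC, /fin/ → CVC, /kaz/ → CVC.

CCVCC.CVC.CVCC.CVC.CVC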